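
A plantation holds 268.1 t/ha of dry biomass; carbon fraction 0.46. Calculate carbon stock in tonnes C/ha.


Formula: Carbon Stock = Biomass * Carbon Fraction
C = 268.1 t/ha * 0.46
C = 123.3 t C/ha

123.3


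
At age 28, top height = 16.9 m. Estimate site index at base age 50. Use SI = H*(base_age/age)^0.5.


Formula: SI = H_dom * (base_age / age)^0.5
Age ratio = 50 / 28 = 1.78571
sqrt(age_ratio) = 1.33631
SI = 16.9 * 1.33631 = 22.6 m

22.6


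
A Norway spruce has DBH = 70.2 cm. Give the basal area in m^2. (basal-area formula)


Formula: BA = pi * (DBH/2)^2 / 10000  (cm^2 to m^2)
Radius = DBH/2 = 70.2/2 = 35.1 cm
BA = pi * 35.1^2 / 10000
   = 3870.4736 cm^2 / 10000
   = 0.387 m^2

0.387


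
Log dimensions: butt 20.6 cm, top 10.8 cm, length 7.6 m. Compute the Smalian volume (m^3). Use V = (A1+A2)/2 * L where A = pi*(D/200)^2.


Smalian: V = (A1 + A2)/2 * L,  A = pi*(D/200)^2
A1 = pi*(20.6/200)^2 = 0.033329 m^2
A2 = pi*(10.8/200)^2 = 0.009161 m^2
V = (0.033329+0.009161)/2*7.6 = 0.1615 m^3

0.1615


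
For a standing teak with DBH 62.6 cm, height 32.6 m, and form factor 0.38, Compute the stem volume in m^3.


Formula: V = pi * (DBH/200)^2 * H * ff
Radius = DBH/200 = 62.6/200 = 0.313 m
Radius^2 = 0.313^2 = 0.097969 m^2
V = pi * 0.097969 * 32.6 * 0.38
V = 3.813 m^3

3.813


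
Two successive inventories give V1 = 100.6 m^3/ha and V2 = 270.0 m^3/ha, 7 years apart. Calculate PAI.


Formula: PAI = (V_T2 - V_T1) / (T2 - T1)
Volume increment = 270.0 - 100.6 = 169.4 m^3/ha
PAI = 169.4 / 7 = 24.2 m^3/ha/year

24.2


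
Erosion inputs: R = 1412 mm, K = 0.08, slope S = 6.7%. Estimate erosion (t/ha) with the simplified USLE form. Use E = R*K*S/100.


Formula: E = R * K * S / 100  (simplified USLE)
R * K = 1412 * 0.08 = 112.96
E = 112.96 * 6.7 / 100 = 7.57 t/ha

7.57


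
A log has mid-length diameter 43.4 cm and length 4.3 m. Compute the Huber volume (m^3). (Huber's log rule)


Huber: V = Am * L,  Am = pi*(Dm/200)^2
Am = pi*(43.4/200)^2 = 0.147934 m^2
V = 0.147934*4.3 = 0.6361 m^3

0.6361


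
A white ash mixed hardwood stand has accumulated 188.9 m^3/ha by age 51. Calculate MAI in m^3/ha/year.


Formula: MAI = Total Volume / Stand Age
MAI = 188.9 m^3/ha / 51 years
MAI = 3.7 m^3/ha/year

3.7


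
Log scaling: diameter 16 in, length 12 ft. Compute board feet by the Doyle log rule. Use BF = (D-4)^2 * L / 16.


Doyle: BF = (D - 4)^2 * L / 16
Adjusted diameter = 16 - 4 = 12 in
(D-4)^2 = 12^2 = 144
BF = 144 * 12 / 16 = 108 BF

108


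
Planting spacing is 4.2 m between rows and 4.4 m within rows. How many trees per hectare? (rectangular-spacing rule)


Formula: TPH = 10000 m^2/ha / (spacing_x * spacing_y)
Area per tree = 4.2 m * 4.4 m = 18.48 m^2
TPH = 10000 / 18.48 = 541 trees/ha

541


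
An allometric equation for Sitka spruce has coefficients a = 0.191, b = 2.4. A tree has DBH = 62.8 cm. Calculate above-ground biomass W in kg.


Formula: W = a * DBH^b  (allometric power law)
DBH^b = 62.8^2.4 = 20658.7074
W = 0.191 * 20658.7074 = 3945.8 kg

3945.8


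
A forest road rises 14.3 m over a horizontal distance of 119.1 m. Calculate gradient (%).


Formula: Gradient = rise / run * 100
Gradient = 14.3 / 119.1 * 100 = 12.0%

12.0


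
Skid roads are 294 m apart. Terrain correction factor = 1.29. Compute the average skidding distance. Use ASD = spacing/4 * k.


Formula: ASD = (spacing / 4) * correction
Uncorrected distance = spacing / 4 = 294 / 4 = 73.5 m
ASD = 73.5 * 1.29 = 95 m

95


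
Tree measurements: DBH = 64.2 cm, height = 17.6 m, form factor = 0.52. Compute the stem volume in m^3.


Formula: V = pi * (DBH/200)^2 * H * ff
Radius = DBH/200 = 64.2/200 = 0.321 m
Radius^2 = 0.321^2 = 0.103041 m^2
V = pi * 0.103041 * 17.6 * 0.52
V = 2.963 m^3

2.963


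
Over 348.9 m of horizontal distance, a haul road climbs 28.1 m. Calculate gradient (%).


Formula: Gradient = rise / run * 100
Gradient = 28.1 / 348.9 * 100 = 8.1%

8.1


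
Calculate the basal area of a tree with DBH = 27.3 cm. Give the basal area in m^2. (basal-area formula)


Formula: BA = pi * (DBH/2)^2 / 10000  (cm^2 to m^2)
Radius = DBH/2 = 27.3/2 = 13.65 cm
BA = pi * 13.65^2 / 10000
   = 585.3494 cm^2 / 10000
   = 0.0585 m^2

0.0585


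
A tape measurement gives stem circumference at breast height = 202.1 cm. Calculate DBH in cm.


Formula: DBH = C / pi
DBH = 202.1 / pi
pi = 3.14159...
DBH = 64.3 cm

64.3


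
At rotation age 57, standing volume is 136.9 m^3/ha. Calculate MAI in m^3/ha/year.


Formula: MAI = Total Volume / Stand Age
MAI = 136.9 m^3/ha / 57 years
MAI = 2.4 m^3/ha/year

2.4


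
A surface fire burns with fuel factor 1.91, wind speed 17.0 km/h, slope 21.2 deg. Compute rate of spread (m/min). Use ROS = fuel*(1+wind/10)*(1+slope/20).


Formula: ROS = fuel * (1 + wind/10) * (1 + slope/20)
Wind factor = 1 + 17.0/10 = 2.7
Slope factor = 1 + 21.2/20 = 2.06
ROS = 1.91 * 2.7 * 2.06 = 10.62 m/min

10.62


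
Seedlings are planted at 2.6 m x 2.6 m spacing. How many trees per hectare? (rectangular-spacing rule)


Formula: TPH = 10000 m^2/ha / (spacing_x * spacing_y)
Area per tree = 2.6 m * 2.6 m = 6.76 m^2
TPH = 10000 / 6.76 = 1479 trees/ha

1479


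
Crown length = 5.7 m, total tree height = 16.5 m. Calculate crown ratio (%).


Formula: Crown Ratio = (Crown Length / Total Height) * 100
CR = (5.7 m / 16.5 m) * 100
CR = 0.3455 * 100 = 34.5%

34.5


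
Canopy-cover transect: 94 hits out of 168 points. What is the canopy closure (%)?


Formula: Canopy closure = covered points / total points * 100
Closure = 94 / 168 * 100
Closure = 0.5595 * 100 = 56.0%

56.0


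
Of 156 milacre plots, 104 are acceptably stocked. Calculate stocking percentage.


Formula: Stocking % = stocked plots / total plots * 100
Stocking = 104 / 156 * 100
Stocking = 0.6667 * 100 = 66.7%

66.7


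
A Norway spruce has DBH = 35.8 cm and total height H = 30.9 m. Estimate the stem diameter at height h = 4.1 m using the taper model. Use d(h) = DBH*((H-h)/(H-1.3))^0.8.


Taper: d(h) = DBH * ((H - h) / (H - 1.3))^0.8
Numerator = H - h = 30.9 - 4.1 = 26.8 m
Denominator = H - 1.3 = 30.9 - 1.3 = 29.6 m
Ratio = 26.8 / 29.6 = 0.90541
d = 35.8 * 0.90541^0.8 = 33.1 cm

33.1


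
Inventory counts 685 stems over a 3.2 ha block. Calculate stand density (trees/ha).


Formula: Stand Density = N_trees / Area_ha
Density = 685 trees / 3.2 ha
Density = 214 trees/ha

214


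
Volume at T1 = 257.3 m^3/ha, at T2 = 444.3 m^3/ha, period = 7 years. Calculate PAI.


Formula: PAI = (V_T2 - V_T1) / (T2 - T1)
Volume increment = 444.3 - 257.3 = 187.0 m^3/ha
PAI = 187.0 / 7 = 26.71 m^3/ha/year

26.71


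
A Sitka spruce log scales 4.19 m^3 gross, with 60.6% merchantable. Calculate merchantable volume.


Formula: MV = V_total * (merchantable_pct / 100)
Merchantable fraction = 60.6% / 100 = 0.606
MV = 4.19 m^3 * 0.606 = 2.539 m^3

2.539


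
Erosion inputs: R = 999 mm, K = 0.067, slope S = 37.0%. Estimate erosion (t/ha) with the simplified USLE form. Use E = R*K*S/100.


Formula: E = R * K * S / 100  (simplified USLE)
R * K = 999 * 0.067 = 66.933
E = 66.933 * 37.0 / 100 = 24.77 t/ha

24.77


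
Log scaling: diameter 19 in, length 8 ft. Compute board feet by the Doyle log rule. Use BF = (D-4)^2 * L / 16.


Doyle: BF = (D - 4)^2 * L / 16
Adjusted diameter = 19 - 4 = 15 in
(D-4)^2 = 15^2 = 225
BF = 225 * 8 / 16 = 113 BF

113


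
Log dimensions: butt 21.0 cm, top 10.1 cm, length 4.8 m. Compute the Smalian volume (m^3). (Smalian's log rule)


Smalian: V = (A1 + A2)/2 * L,  A = pi*(D/200)^2
A1 = pi*(21.0/200)^2 = 0.034636 m^2
A2 = pi*(10.1/200)^2 = 0.008012 m^2
V = (0.034636+0.008012)/2*4.8 = 0.1024 m^3

0.1024


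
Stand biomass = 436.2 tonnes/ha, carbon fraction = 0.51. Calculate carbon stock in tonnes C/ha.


Formula: Carbon Stock = Biomass * Carbon Fraction
C = 436.2 t/ha * 0.51
C = 222.5 t C/ha

222.5


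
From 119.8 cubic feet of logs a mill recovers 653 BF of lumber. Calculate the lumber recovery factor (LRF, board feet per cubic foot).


Formula: LRF = Lumber Output (BF) / Log Input (ft^3)
LRF = 653 BF / 119.8 ft^3
LRF = 5.45 BF/ft^3

5.45


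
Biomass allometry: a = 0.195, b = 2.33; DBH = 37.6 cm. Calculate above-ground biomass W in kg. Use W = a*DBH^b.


Formula: W = a * DBH^b  (allometric power law)
DBH^b = 37.6^2.33 = 4679.3731
W = 0.195 * 4679.3731 = 912.5 kg

912.5


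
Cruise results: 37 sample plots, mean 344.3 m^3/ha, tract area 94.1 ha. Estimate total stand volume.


Formula: Total Volume = Mean Volume per ha * Total Area
Total Volume = 344.3 m^3/ha * 94.1 ha
Total Volume = 32399 m^3

32399


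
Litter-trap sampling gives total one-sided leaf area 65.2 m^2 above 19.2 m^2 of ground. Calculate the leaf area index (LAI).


Formula: LAI = total leaf area / ground area  (dimensionless)
LAI = 65.2 m^2 / 19.2 m^2
LAI = 3.4

3.4


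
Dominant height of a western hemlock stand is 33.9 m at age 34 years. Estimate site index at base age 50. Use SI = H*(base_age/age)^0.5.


Formula: SI = H_dom * (base_age / age)^0.5
Age ratio = 50 / 34 = 1.47059
sqrt(age_ratio) = 1.21268
SI = 33.9 * 1.21268 = 41.1 m

41.1


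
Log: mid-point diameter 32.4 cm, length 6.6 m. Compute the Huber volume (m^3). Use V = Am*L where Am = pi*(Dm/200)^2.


Huber: V = Am * L,  Am = pi*(Dm/200)^2
Am = pi*(32.4/200)^2 = 0.082448 m^2
V = 0.082448*6.6 = 0.5442 m^3

0.5442


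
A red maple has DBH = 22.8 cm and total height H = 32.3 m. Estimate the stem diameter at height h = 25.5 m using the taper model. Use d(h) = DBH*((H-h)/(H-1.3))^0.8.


Taper: d(h) = DBH * ((H - h) / (H - 1.3))^0.8
Numerator = H - h = 32.3 - 25.5 = 6.8 m
Denominator = H - 1.3 = 32.3 - 1.3 = 31.0 m
Ratio = 6.8 / 31.0 = 0.21935
d = 22.8 * 0.21935^0.8 = 6.8 cm

6.8


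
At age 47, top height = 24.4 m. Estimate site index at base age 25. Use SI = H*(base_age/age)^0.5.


Formula: SI = H_dom * (base_age / age)^0.5
Age ratio = 25 / 47 = 0.53191
sqrt(age_ratio) = 0.72932
SI = 24.4 * 0.72932 = 17.8 m

17.8


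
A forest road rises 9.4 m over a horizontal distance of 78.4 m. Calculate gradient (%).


Formula: Gradient = rise / run * 100
Gradient = 9.4 / 78.4 * 100 = 12.0%

12.0


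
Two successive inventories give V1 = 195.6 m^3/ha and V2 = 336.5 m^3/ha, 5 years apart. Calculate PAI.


Formula: PAI = (V_T2 - V_T1) / (T2 - T1)
Volume increment = 336.5 - 195.6 = 140.9 m^3/ha
PAI = 140.9 / 5 = 28.18 m^3/ha/year

28.18


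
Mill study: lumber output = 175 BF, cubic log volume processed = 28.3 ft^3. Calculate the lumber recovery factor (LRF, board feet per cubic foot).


Formula: LRF = Lumber Output (BF) / Log Input (ft^3)
LRF = 175 BF / 28.3 ft^3
LRF = 6.18 BF/ft^3

6.18


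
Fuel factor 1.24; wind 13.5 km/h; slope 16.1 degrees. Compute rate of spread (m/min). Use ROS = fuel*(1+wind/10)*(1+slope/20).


Formula: ROS = fuel * (1 + wind/10) * (1 + slope/20)
Wind factor = 1 + 13.5/10 = 2.35
Slope factor = 1 + 16.1/20 = 1.805
ROS = 1.24 * 2.35 * 1.805 = 5.26 m/min

5.26


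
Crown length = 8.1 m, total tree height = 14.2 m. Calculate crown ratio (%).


Formula: Crown Ratio = (Crown Length / Total Height) * 100
CR = (8.1 m / 14.2 m) * 100
CR = 0.5704 * 100 = 57.0%

57.0


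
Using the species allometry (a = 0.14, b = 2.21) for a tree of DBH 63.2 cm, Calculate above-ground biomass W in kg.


Formula: W = a * DBH^b  (allometric power law)
DBH^b = 63.2^2.21 = 9540.7989
W = 0.14 * 9540.7989 = 1335.7 kg

1335.7


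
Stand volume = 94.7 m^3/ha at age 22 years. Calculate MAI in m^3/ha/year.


Formula: MAI = Total Volume / Stand Age
MAI = 94.7 m^3/ha / 22 years
MAI = 4.3 m^3/ha/year

4.3


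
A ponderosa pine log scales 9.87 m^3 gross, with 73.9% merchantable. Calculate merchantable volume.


Formula: MV = V_total * (merchantable_pct / 100)
Merchantable fraction = 73.9% / 100 = 0.739
MV = 9.87 m^3 * 0.739 = 7.294 m^3

7.294


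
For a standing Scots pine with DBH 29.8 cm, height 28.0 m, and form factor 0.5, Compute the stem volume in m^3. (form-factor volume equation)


Formula: V = pi * (DBH/200)^2 * H * ff
Radius = DBH/200 = 29.8/200 = 0.149 m
Radius^2 = 0.149^2 = 0.022201 m^2
V = pi * 0.022201 * 28.0 * 0.5
V = 0.976 m^3

0.976


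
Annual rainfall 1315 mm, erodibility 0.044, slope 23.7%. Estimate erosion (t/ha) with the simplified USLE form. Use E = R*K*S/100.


Formula: E = R * K * S / 100  (simplified USLE)
R * K = 1315 * 0.044 = 57.86
E = 57.86 * 23.7 / 100 = 13.71 t/ha

13.71


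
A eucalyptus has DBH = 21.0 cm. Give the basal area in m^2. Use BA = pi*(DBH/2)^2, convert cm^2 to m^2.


Formula: BA = pi * (DBH/2)^2 / 10000  (cm^2 to m^2)
Radius = DBH/2 = 21.0/2 = 10.5 cm
BA = pi * 10.5^2 / 10000
   = 346.3606 cm^2 / 10000
   = 0.0346 m^2

0.0346


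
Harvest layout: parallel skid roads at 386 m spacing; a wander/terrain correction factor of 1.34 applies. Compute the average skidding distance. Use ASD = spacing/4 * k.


Formula: ASD = (spacing / 4) * correction
Uncorrected distance = spacing / 4 = 386 / 4 = 96.5 m
ASD = 96.5 * 1.34 = 129 m

129


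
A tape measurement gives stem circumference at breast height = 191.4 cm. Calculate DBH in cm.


Formula: DBH = C / pi
DBH = 191.4 / pi
pi = 3.14159...
DBH = 60.9 cm

60.9


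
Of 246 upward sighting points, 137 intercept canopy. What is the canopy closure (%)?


Formula: Canopy closure = covered points / total points * 100
Closure = 137 / 246 * 100
Closure = 0.5569 * 100 = 55.7%

55.7


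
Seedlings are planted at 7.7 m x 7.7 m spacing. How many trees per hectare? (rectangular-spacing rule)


Formula: TPH = 10000 m^2/ha / (spacing_x * spacing_y)
Area per tree = 7.7 m * 7.7 m = 59.29 m^2
TPH = 10000 / 59.29 = 169 trees/ha

169


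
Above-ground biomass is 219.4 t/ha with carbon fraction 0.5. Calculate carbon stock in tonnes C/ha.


Formula: Carbon Stock = Biomass * Carbon Fraction
C = 219.4 t/ha * 0.5
C = 109.7 t C/ha

109.7


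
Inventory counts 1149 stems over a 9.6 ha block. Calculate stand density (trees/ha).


Formula: Stand Density = N_trees / Area_ha
Density = 1149 trees / 9.6 ha
Density = 120 trees/ha

120


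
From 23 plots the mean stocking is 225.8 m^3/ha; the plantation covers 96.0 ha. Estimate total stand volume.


Formula: Total Volume = Mean Volume per ha * Total Area
Total Volume = 225.8 m^3/ha * 96.0 ha
Total Volume = 21677 m^3

21677


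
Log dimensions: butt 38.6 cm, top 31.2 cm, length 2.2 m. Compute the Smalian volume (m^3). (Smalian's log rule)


Smalian: V = (A1 + A2)/2 * L,  A = pi*(D/200)^2
A1 = pi*(38.6/200)^2 = 0.117021 m^2
A2 = pi*(31.2/200)^2 = 0.076454 m^2
V = (0.117021+0.076454)/2*2.2 = 0.2128 m^3

0.2128


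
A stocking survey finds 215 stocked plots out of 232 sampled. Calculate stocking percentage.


Formula: Stocking % = stocked plots / total plots * 100
Stocking = 215 / 232 * 100
Stocking = 0.9267 * 100 = 92.7%

92.7


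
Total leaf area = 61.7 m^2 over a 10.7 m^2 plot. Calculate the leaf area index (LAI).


Formula: LAI = total leaf area / ground area  (dimensionless)
LAI = 61.7 m^2 / 10.7 m^2
LAI = 5.77

5.77


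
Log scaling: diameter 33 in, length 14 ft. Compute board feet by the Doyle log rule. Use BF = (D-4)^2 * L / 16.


Doyle: BF = (D - 4)^2 * L / 16
Adjusted diameter = 33 - 4 = 29 in
(D-4)^2 = 29^2 = 841
BF = 841 * 14 / 16 = 736 BF

736


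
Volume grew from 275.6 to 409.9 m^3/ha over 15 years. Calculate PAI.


Formula: PAI = (V_T2 - V_T1) / (T2 - T1)
Volume increment = 409.9 - 275.6 = 134.3 m^3/ha
PAI = 134.3 / 15 = 8.95 m^3/ha/year

8.95


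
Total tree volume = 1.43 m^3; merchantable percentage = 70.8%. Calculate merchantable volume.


Formula: MV = V_total * (merchantable_pct / 100)
Merchantable fraction = 70.8% / 100 = 0.708
MV = 1.43 m^3 * 0.708 = 1.012 m^3

1.012


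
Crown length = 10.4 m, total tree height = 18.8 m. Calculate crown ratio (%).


Formula: Crown Ratio = (Crown Length / Total Height) * 100
CR = (10.4 m / 18.8 m) * 100
CR = 0.5532 * 100 = 55.3%

55.3


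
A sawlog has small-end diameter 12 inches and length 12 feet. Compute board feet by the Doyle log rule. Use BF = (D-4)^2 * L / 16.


Doyle: BF = (D - 4)^2 * L / 16
Adjusted diameter = 12 - 4 = 8 in
(D-4)^2 = 8^2 = 64
BF = 64 * 12 / 16 = 48 BF

48


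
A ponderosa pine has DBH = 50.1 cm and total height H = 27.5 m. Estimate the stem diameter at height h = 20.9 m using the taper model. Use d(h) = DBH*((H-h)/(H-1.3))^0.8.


Taper: d(h) = DBH * ((H - h) / (H - 1.3))^0.8
Numerator = H - h = 27.5 - 20.9 = 6.6 m
Denominator = H - 1.3 = 27.5 - 1.3 = 26.2 m
Ratio = 6.6 / 26.2 = 0.25191
d = 50.1 * 0.25191^0.8 = 16.6 cm

16.6


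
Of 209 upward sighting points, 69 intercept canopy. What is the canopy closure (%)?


Formula: Canopy closure = covered points / total points * 100
Closure = 69 / 209 * 100
Closure = 0.3301 * 100 = 33.0%

33.0


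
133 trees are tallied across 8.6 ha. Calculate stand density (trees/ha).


Formula: Stand Density = N_trees / Area_ha
Density = 133 trees / 8.6 ha
Density = 15 trees/ha

15


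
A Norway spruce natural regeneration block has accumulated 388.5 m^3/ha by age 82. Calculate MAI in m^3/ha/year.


Formula: MAI = Total Volume / Stand Age
MAI = 388.5 m^3/ha / 82 years
MAI = 4.74 m^3/ha/year

4.74


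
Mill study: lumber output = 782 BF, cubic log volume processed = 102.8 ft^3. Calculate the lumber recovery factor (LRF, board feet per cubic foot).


Formula: LRF = Lumber Output (BF) / Log Input (ft^3)
LRF = 782 BF / 102.8 ft^3
LRF = 7.61 BF/ft^3

7.61


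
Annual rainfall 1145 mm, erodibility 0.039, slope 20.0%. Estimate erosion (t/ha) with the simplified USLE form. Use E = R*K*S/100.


Formula: E = R * K * S / 100  (simplified USLE)
R * K = 1145 * 0.039 = 44.655
E = 44.655 * 20.0 / 100 = 8.93 t/ha

8.93


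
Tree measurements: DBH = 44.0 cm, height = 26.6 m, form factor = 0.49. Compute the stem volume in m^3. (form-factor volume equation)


Formula: V = pi * (DBH/200)^2 * H * ff
Radius = DBH/200 = 44.0/200 = 0.22 m
Radius^2 = 0.22^2 = 0.0484 m^2
V = pi * 0.0484 * 26.6 * 0.49
V = 1.982 m^3

1.982


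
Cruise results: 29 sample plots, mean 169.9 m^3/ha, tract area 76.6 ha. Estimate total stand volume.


Formula: Total Volume = Mean Volume per ha * Total Area
Total Volume = 169.9 m^3/ha * 76.6 ha
Total Volume = 13014 m^3

13014


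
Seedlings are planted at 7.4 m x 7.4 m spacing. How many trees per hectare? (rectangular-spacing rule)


Formula: TPH = 10000 m^2/ha / (spacing_x * spacing_y)
Area per tree = 7.4 m * 7.4 m = 54.76 m^2
TPH = 10000 / 54.76 = 183 trees/ha

183


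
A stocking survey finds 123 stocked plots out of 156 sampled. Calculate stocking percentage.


Formula: Stocking % = stocked plots / total plots * 100
Stocking = 123 / 156 * 100
Stocking = 0.7885 * 100 = 78.8%

78.8


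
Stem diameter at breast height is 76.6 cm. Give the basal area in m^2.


Formula: BA = pi * (DBH/2)^2 / 10000  (cm^2 to m^2)
Radius = DBH/2 = 76.6/2 = 38.3 cm
BA = pi * 38.3^2 / 10000
   = 4608.3708 cm^2 / 10000
   = 0.4608 m^2

0.4608


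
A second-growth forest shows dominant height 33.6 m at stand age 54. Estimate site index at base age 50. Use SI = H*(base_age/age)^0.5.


Formula: SI = H_dom * (base_age / age)^0.5
Age ratio = 50 / 54 = 0.92593
sqrt(age_ratio) = 0.96225
SI = 33.6 * 0.96225 = 32.3 m

32.3


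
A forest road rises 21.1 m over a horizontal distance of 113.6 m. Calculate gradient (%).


Formula: Gradient = rise / run * 100
Gradient = 21.1 / 113.6 * 100 = 18.6%

18.6


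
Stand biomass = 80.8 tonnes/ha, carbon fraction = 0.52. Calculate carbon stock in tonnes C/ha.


Formula: Carbon Stock = Biomass * Carbon Fraction
C = 80.8 t/ha * 0.52
C = 42.0 t C/ha

42.0


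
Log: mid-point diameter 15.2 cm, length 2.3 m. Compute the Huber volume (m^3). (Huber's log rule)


Huber: V = Am * L,  Am = pi*(Dm/200)^2
Am = pi*(15.2/200)^2 = 0.018146 m^2
V = 0.018146*2.3 = 0.0417 m^3

0.0417


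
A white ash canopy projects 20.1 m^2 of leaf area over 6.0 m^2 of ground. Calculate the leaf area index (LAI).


Formula: LAI = total leaf area / ground area  (dimensionless)
LAI = 20.1 m^2 / 6.0 m^2
LAI = 3.35

3.35


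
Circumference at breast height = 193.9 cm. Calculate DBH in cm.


Formula: DBH = C / pi
DBH = 193.9 / pi
pi = 3.14159...
DBH = 61.7 cm

61.7


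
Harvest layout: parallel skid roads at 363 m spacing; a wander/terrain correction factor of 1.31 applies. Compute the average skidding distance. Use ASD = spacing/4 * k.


Formula: ASD = (spacing / 4) * correction
Uncorrected distance = spacing / 4 = 363 / 4 = 90.75 m
ASD = 90.75 * 1.31 = 119 m

119


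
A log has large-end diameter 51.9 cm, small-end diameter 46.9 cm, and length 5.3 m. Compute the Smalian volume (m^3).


Smalian: V = (A1 + A2)/2 * L,  A = pi*(D/200)^2
A1 = pi*(51.9/200)^2 = 0.211556 m^2
A2 = pi*(46.9/200)^2 = 0.172757 m^2
V = (0.211556+0.172757)/2*5.3 = 1.0184 m^3

1.0184


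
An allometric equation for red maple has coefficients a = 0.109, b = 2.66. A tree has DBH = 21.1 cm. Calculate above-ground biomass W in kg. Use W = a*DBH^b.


Formula: W = a * DBH^b  (allometric power law)
DBH^b = 21.1^2.66 = 3331.1281
W = 0.109 * 3331.1281 = 363.1 kg

363.1


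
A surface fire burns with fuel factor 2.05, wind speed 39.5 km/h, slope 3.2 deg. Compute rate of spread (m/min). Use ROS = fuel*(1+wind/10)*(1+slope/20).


Formula: ROS = fuel * (1 + wind/10) * (1 + slope/20)
Wind factor = 1 + 39.5/10 = 4.95
Slope factor = 1 + 3.2/20 = 1.16
ROS = 2.05 * 4.95 * 1.16 = 11.77 m/min

11.77


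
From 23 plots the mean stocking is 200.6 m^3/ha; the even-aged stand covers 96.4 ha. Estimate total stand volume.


Formula: Total Volume = Mean Volume per ha * Total Area
Total Volume = 200.6 m^3/ha * 96.4 ha
Total Volume = 19338 m^3

19338


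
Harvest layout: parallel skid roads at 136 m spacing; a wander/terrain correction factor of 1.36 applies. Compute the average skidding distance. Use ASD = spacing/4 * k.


Formula: ASD = (spacing / 4) * correction
Uncorrected distance = spacing / 4 = 136 / 4 = 34 m
ASD = 34 * 1.36 = 46 m

46


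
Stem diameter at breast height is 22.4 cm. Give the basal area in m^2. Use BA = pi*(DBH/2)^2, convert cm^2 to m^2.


Formula: BA = pi * (DBH/2)^2 / 10000  (cm^2 to m^2)
Radius = DBH/2 = 22.4/2 = 11.2 cm
BA = pi * 11.2^2 / 10000
   = 394.0814 cm^2 / 10000
   = 0.0394 m^2

0.0394


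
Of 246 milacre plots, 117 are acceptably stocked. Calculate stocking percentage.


Formula: Stocking % = stocked plots / total plots * 100
Stocking = 117 / 246 * 100
Stocking = 0.4756 * 100 = 47.6%

47.6


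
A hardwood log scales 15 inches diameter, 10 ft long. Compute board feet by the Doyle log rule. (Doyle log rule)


Doyle: BF = (D - 4)^2 * L / 16
Adjusted diameter = 15 - 4 = 11 in
(D-4)^2 = 11^2 = 121
BF = 121 * 10 / 16 = 76 BF

76


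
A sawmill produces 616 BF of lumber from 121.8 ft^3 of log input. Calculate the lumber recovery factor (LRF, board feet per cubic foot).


Formula: LRF = Lumber Output (BF) / Log Input (ft^3)
LRF = 616 BF / 121.8 ft^3
LRF = 5.06 BF/ft^3

5.06


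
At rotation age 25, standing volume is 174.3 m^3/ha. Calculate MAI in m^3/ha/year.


Formula: MAI = Total Volume / Stand Age
MAI = 174.3 m^3/ha / 25 years
MAI = 6.97 m^3/ha/year

6.97


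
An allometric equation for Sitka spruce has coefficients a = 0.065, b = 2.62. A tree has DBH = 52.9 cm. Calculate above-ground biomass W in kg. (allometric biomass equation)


Formula: W = a * DBH^b  (allometric power law)
DBH^b = 52.9^2.62 = 32768.2962
W = 0.065 * 32768.2962 = 2129.9 kg

2129.9


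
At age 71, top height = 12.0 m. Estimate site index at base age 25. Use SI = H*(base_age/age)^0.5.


Formula: SI = H_dom * (base_age / age)^0.5
Age ratio = 25 / 71 = 0.35211
sqrt(age_ratio) = 0.59339
SI = 12.0 * 0.59339 = 7.1 m

7.1


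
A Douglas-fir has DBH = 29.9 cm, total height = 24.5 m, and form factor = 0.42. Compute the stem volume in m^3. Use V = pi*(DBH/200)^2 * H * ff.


Formula: V = pi * (DBH/200)^2 * H * ff
Radius = DBH/200 = 29.9/200 = 0.1495 m
Radius^2 = 0.1495^2 = 0.02235025 m^2
V = pi * 0.02235025 * 24.5 * 0.42
V = 0.723 m^3

0.723


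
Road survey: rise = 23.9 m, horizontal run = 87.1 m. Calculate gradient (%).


Formula: Gradient = rise / run * 100
Gradient = 23.9 / 87.1 * 100 = 27.4%

27.4


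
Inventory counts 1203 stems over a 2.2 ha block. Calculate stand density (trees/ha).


Formula: Stand Density = N_trees / Area_ha
Density = 1203 trees / 2.2 ha
Density = 547 trees/ha

547


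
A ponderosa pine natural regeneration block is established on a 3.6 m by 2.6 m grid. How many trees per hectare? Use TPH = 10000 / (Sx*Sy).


Formula: TPH = 10000 m^2/ha / (spacing_x * spacing_y)
Area per tree = 3.6 m * 2.6 m = 9.36 m^2
TPH = 10000 / 9.36 = 1068 trees/ha

1068


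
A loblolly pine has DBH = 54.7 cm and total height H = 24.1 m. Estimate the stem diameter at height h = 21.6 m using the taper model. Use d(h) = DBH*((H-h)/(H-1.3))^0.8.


Taper: d(h) = DBH * ((H - h) / (H - 1.3))^0.8
Numerator = H - h = 24.1 - 21.6 = 2.5 m
Denominator = H - 1.3 = 24.1 - 1.3 = 22.8 m
Ratio = 2.5 / 22.8 = 0.10965
d = 54.7 * 0.10965^0.8 = 9.3 cm

9.3


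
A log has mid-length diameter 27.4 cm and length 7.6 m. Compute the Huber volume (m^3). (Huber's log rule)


Huber: V = Am * L,  Am = pi*(Dm/200)^2
Am = pi*(27.4/200)^2 = 0.058965 m^2
V = 0.058965*7.6 = 0.4481 m^3

0.4481


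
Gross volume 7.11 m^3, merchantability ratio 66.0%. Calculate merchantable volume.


Formula: MV = V_total * (merchantable_pct / 100)
Merchantable fraction = 66.0% / 100 = 0.66
MV = 7.11 m^3 * 0.66 = 4.693 m^3

4.693


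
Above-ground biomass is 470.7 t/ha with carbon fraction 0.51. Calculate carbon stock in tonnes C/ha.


Formula: Carbon Stock = Biomass * Carbon Fraction
C = 470.7 t/ha * 0.51
C = 240.1 t C/ha

240.1


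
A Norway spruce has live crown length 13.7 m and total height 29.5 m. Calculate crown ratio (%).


Formula: Crown Ratio = (Crown Length / Total Height) * 100
CR = (13.7 m / 29.5 m) * 100
CR = 0.4644 * 100 = 46.4%

46.4


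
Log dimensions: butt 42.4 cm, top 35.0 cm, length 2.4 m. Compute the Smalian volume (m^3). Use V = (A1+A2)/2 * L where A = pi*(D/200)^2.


Smalian: V = (A1 + A2)/2 * L,  A = pi*(D/200)^2
A1 = pi*(42.4/200)^2 = 0.141196 m^2
A2 = pi*(35.0/200)^2 = 0.096211 m^2
V = (0.141196+0.096211)/2*2.4 = 0.2849 m^3

0.2849


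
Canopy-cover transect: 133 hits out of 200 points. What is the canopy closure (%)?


Formula: Canopy closure = covered points / total points * 100
Closure = 133 / 200 * 100
Closure = 0.665 * 100 = 66.5%

66.5


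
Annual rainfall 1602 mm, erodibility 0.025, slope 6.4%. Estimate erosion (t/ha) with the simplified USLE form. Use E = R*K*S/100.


Formula: E = R * K * S / 100  (simplified USLE)
R * K = 1602 * 0.025 = 40.05
E = 40.05 * 6.4 / 100 = 2.56 t/ha

2.56


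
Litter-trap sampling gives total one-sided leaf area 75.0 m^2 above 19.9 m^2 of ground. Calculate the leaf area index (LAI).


Formula: LAI = total leaf area / ground area  (dimensionless)
LAI = 75.0 m^2 / 19.9 m^2
LAI = 3.77

3.77


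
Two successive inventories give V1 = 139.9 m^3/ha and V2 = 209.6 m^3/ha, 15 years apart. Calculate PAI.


Formula: PAI = (V_T2 - V_T1) / (T2 - T1)
Volume increment = 209.6 - 139.9 = 69.7 m^3/ha
PAI = 69.7 / 15 = 4.65 m^3/ha/year

4.65


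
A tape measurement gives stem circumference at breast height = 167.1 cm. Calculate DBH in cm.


Formula: DBH = C / pi
DBH = 167.1 / pi
pi = 3.14159...
DBH = 53.2 cm

53.2


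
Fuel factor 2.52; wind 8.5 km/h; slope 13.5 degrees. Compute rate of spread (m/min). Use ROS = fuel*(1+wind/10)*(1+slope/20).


Formula: ROS = fuel * (1 + wind/10) * (1 + slope/20)
Wind factor = 1 + 8.5/10 = 1.85
Slope factor = 1 + 13.5/20 = 1.675
ROS = 2.52 * 1.85 * 1.675 = 7.81 m/min

7.81


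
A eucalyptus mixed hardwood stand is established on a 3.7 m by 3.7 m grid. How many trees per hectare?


Formula: TPH = 10000 m^2/ha / (spacing_x * spacing_y)
Area per tree = 3.7 m * 3.7 m = 13.69 m^2
TPH = 10000 / 13.69 = 730 trees/ha

730


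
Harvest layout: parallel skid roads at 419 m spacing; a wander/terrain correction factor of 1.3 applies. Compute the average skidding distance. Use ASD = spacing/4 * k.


Formula: ASD = (spacing / 4) * correction
Uncorrected distance = spacing / 4 = 419 / 4 = 104.75 m
ASD = 104.75 * 1.3 = 136 m

136


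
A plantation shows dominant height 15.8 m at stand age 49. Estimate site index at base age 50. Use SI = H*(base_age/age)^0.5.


Formula: SI = H_dom * (base_age / age)^0.5
Age ratio = 50 / 49 = 1.02041
sqrt(age_ratio) = 1.01015
SI = 15.8 * 1.01015 = 16.0 m

16.0


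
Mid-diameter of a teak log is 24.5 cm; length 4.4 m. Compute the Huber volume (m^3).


Huber: V = Am * L,  Am = pi*(Dm/200)^2
Am = pi*(24.5/200)^2 = 0.047144 m^2
V = 0.047144*4.4 = 0.2074 m^3

0.2074


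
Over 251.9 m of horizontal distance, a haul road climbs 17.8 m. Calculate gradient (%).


Formula: Gradient = rise / run * 100
Gradient = 17.8 / 251.9 * 100 = 7.1%

7.1


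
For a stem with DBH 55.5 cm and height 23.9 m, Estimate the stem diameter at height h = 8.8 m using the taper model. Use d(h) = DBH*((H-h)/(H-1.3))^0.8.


Taper: d(h) = DBH * ((H - h) / (H - 1.3))^0.8
Numerator = H - h = 23.9 - 8.8 = 15.1 m
Denominator = H - 1.3 = 23.9 - 1.3 = 22.6 m
Ratio = 15.1 / 22.6 = 0.66814
d = 55.5 * 0.66814^0.8 = 40.2 cm

40.2


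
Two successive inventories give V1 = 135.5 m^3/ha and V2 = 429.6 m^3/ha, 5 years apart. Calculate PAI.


Formula: PAI = (V_T2 - V_T1) / (T2 - T1)
Volume increment = 429.6 - 135.5 = 294.1 m^3/ha
PAI = 294.1 / 5 = 58.82 m^3/ha/year

58.82


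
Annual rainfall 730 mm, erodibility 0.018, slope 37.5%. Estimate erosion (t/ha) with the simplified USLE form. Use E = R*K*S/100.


Formula: E = R * K * S / 100  (simplified USLE)
R * K = 730 * 0.018 = 13.14
E = 13.14 * 37.5 / 100 = 4.93 t/ha

4.93


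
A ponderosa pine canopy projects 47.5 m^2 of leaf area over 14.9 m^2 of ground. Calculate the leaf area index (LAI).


Formula: LAI = total leaf area / ground area  (dimensionless)
LAI = 47.5 m^2 / 14.9 m^2
LAI = 3.19

3.19


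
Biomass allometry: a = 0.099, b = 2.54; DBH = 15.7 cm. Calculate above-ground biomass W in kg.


Formula: W = a * DBH^b  (allometric power law)
DBH^b = 15.7^2.54 = 1090.3982
W = 0.099 * 1090.3982 = 107.9 kg

107.9


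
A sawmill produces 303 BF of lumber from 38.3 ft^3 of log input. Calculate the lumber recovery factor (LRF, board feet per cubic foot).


Formula: LRF = Lumber Output (BF) / Log Input (ft^3)
LRF = 303 BF / 38.3 ft^3
LRF = 7.91 BF/ft^3

7.91


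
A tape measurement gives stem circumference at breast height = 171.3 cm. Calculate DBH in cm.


Formula: DBH = C / pi
DBH = 171.3 / pi
pi = 3.14159...
DBH = 54.5 cm

54.5


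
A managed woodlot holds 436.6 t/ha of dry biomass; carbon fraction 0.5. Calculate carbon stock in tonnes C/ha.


Formula: Carbon Stock = Biomass * Carbon Fraction
C = 436.6 t/ha * 0.5
C = 218.3 t C/ha

218.3


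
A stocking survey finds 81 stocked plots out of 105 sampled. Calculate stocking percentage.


Formula: Stocking % = stocked plots / total plots * 100
Stocking = 81 / 105 * 100
Stocking = 0.7714 * 100 = 77.1%

77.1


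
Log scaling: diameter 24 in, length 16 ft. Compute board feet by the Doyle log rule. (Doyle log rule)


Doyle: BF = (D - 4)^2 * L / 16
Adjusted diameter = 24 - 4 = 20 in
(D-4)^2 = 20^2 = 400
BF = 400 * 16 / 16 = 400 BF

400


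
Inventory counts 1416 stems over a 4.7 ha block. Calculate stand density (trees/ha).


Formula: Stand Density = N_trees / Area_ha
Density = 1416 trees / 4.7 ha
Density = 301 trees/ha

301


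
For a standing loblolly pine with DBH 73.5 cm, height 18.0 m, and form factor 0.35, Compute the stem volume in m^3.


Formula: V = pi * (DBH/200)^2 * H * ff
Radius = DBH/200 = 73.5/200 = 0.3675 m
Radius^2 = 0.3675^2 = 0.13505625 m^2
V = pi * 0.13505625 * 18.0 * 0.35
V = 2.673 m^3

2.673


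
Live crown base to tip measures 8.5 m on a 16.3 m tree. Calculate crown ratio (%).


Formula: Crown Ratio = (Crown Length / Total Height) * 100
CR = (8.5 m / 16.3 m) * 100
CR = 0.5215 * 100 = 52.1%

52.1


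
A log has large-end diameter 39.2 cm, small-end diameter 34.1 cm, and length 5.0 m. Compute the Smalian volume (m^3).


Smalian: V = (A1 + A2)/2 * L,  A = pi*(D/200)^2
A1 = pi*(39.2/200)^2 = 0.120687 m^2
A2 = pi*(34.1/200)^2 = 0.091327 m^2
V = (0.120687+0.091327)/2*5.0 = 0.53 m^3

0.53


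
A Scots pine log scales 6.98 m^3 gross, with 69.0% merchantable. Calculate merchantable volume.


Formula: MV = V_total * (merchantable_pct / 100)
Merchantable fraction = 69.0% / 100 = 0.69
MV = 6.98 m^3 * 0.69 = 4.816 m^3

4.816


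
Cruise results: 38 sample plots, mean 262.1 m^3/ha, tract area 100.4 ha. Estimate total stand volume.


Formula: Total Volume = Mean Volume per ha * Total Area
Total Volume = 262.1 m^3/ha * 100.4 ha
Total Volume = 26315 m^3

26315


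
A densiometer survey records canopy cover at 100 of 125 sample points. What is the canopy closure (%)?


Formula: Canopy closure = covered points / total points * 100
Closure = 100 / 125 * 100
Closure = 0.8 * 100 = 80.0%

80.0


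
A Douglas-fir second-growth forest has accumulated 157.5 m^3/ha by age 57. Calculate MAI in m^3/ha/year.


Formula: MAI = Total Volume / Stand Age
MAI = 157.5 m^3/ha / 57 years
MAI = 2.76 m^3/ha/year

2.76


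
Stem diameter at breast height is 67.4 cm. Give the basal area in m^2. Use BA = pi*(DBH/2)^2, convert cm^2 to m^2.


Formula: BA = pi * (DBH/2)^2 / 10000  (cm^2 to m^2)
Radius = DBH/2 = 67.4/2 = 33.7 cm
BA = pi * 33.7^2 / 10000
   = 3567.8754 cm^2 / 10000
   = 0.3568 m^2

0.3568


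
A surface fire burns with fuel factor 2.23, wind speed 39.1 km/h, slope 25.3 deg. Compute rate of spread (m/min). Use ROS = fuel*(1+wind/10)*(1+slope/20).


Formula: ROS = fuel * (1 + wind/10) * (1 + slope/20)
Wind factor = 1 + 39.1/10 = 4.91
Slope factor = 1 + 25.3/20 = 2.265
ROS = 2.23 * 4.91 * 2.265 = 24.8 m/min

24.8


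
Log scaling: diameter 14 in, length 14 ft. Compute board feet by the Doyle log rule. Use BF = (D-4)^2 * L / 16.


Doyle: BF = (D - 4)^2 * L / 16
Adjusted diameter = 14 - 4 = 10 in
(D-4)^2 = 10^2 = 100
BF = 100 * 14 / 16 = 88 BF

88


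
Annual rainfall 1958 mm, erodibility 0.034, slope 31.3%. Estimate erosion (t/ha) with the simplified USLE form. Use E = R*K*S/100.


Formula: E = R * K * S / 100  (simplified USLE)
R * K = 1958 * 0.034 = 66.572
E = 66.572 * 31.3 / 100 = 20.84 t/ha

20.84


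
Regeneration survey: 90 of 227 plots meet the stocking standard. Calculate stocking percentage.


Formula: Stocking % = stocked plots / total plots * 100
Stocking = 90 / 227 * 100
Stocking = 0.3965 * 100 = 39.6%

39.6


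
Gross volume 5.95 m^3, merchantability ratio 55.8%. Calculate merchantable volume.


Formula: MV = V_total * (merchantable_pct / 100)
Merchantable fraction = 55.8% / 100 = 0.558
MV = 5.95 m^3 * 0.558 = 3.32 m^3

3.32


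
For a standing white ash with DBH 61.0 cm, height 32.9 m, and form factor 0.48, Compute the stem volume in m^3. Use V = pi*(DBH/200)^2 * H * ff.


Formula: V = pi * (DBH/200)^2 * H * ff
Radius = DBH/200 = 61.0/200 = 0.305 m
Radius^2 = 0.305^2 = 0.093025 m^2
V = pi * 0.093025 * 32.9 * 0.48
V = 4.615 m^3

4.615


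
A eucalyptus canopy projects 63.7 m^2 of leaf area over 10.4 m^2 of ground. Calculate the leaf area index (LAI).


Formula: LAI = total leaf area / ground area  (dimensionless)
LAI = 63.7 m^2 / 10.4 m^2
LAI = 6.13

6.13


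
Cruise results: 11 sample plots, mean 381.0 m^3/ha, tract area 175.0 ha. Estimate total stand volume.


Formula: Total Volume = Mean Volume per ha * Total Area
Total Volume = 381.0 m^3/ha * 175.0 ha
Total Volume = 66675 m^3

66675


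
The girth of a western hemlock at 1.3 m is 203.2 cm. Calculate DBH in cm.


Formula: DBH = C / pi
DBH = 203.2 / pi
pi = 3.14159...
DBH = 64.7 cm

64.7


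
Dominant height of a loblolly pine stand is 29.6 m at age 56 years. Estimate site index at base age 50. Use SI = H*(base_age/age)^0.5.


Formula: SI = H_dom * (base_age / age)^0.5
Age ratio = 50 / 56 = 0.89286
sqrt(age_ratio) = 0.94491
SI = 29.6 * 0.94491 = 28.0 m

28.0


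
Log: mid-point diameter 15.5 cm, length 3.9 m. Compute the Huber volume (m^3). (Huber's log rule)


Huber: V = Am * L,  Am = pi*(Dm/200)^2
Am = pi*(15.5/200)^2 = 0.018869 m^2
V = 0.018869*3.9 = 0.0736 m^3

0.0736


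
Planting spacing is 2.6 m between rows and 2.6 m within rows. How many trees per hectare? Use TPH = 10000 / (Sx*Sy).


Formula: TPH = 10000 m^2/ha / (spacing_x * spacing_y)
Area per tree = 2.6 m * 2.6 m = 6.76 m^2
TPH = 10000 / 6.76 = 1479 trees/ha

1479


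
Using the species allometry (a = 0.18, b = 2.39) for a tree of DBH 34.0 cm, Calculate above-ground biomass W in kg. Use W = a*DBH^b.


Formula: W = a * DBH^b  (allometric power law)
DBH^b = 34.0^2.39 = 4573.3518
W = 0.18 * 4573.3518 = 823.2 kg

823.2


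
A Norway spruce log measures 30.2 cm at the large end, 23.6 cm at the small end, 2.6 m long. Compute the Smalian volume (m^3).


Smalian: V = (A1 + A2)/2 * L,  A = pi*(D/200)^2
A1 = pi*(30.2/200)^2 = 0.071631 m^2
A2 = pi*(23.6/200)^2 = 0.043744 m^2
V = (0.071631+0.043744)/2*2.6 = 0.15 m^3

0.15


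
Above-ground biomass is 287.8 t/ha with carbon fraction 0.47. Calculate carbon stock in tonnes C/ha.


Formula: Carbon Stock = Biomass * Carbon Fraction
C = 287.8 t/ha * 0.47
C = 135.3 t C/ha

135.3


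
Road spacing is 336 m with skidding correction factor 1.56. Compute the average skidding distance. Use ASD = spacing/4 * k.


Formula: ASD = (spacing / 4) * correction
Uncorrected distance = spacing / 4 = 336 / 4 = 84 m
ASD = 84 * 1.56 = 131 m

131


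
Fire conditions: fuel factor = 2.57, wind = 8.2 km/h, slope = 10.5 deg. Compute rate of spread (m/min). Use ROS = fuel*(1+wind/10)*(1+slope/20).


Formula: ROS = fuel * (1 + wind/10) * (1 + slope/20)
Wind factor = 1 + 8.2/10 = 1.82
Slope factor = 1 + 10.5/20 = 1.525
ROS = 2.57 * 1.82 * 1.525 = 7.13 m/min

7.13


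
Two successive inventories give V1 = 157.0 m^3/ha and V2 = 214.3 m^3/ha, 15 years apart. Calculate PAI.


Formula: PAI = (V_T2 - V_T1) / (T2 - T1)
Volume increment = 214.3 - 157.0 = 57.3 m^3/ha
PAI = 57.3 / 15 = 3.82 m^3/ha/year

3.82


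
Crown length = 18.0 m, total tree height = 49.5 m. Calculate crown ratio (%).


Formula: Crown Ratio = (Crown Length / Total Height) * 100
CR = (18.0 m / 49.5 m) * 100
CR = 0.3636 * 100 = 36.4%

36.4


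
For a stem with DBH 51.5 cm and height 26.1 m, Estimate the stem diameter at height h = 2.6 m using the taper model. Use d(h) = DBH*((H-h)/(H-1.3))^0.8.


Taper: d(h) = DBH * ((H - h) / (H - 1.3))^0.8
Numerator = H - h = 26.1 - 2.6 = 23.5 m
Denominator = H - 1.3 = 26.1 - 1.3 = 24.8 m
Ratio = 23.5 / 24.8 = 0.94758
d = 51.5 * 0.94758^0.8 = 49.3 cm

49.3


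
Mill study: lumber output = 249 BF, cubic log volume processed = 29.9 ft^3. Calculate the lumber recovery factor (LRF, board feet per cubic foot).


Formula: LRF = Lumber Output (BF) / Log Input (ft^3)
LRF = 249 BF / 29.9 ft^3
LRF = 8.33 BF/ft^3

8.33


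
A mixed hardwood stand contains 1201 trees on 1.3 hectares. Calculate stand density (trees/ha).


Formula: Stand Density = N_trees / Area_ha
Density = 1201 trees / 1.3 ha
Density = 924 trees/ha

924


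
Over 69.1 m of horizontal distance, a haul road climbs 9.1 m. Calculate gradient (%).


Formula: Gradient = rise / run * 100
Gradient = 9.1 / 69.1 * 100 = 13.2%

13.2


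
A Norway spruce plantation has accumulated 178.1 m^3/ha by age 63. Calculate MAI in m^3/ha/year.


Formula: MAI = Total Volume / Stand Age
MAI = 178.1 m^3/ha / 63 years
MAI = 2.83 m^3/ha/year

2.83
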